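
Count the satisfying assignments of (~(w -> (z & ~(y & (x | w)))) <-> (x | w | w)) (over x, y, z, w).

x  y  z  w     (x | w)  (y & (x | w))  ~(y & (x | w))  (z & ~(y & (x | w)))  (w -> (z & ~(y & (x | w))))  ~(w -> (z & ~(y & (x | w))))  (x | w | w)  φ
0  0  0  0        0           0              1                  0                         1                            0                     0       1
0  0  0  1        1           0              1                  0                         0                            1                     1       1
0  0  1  0        0           0              1                  1                         1                            0                     0       1
0  0  1  1        1           0              1                  1                         1                            0                     1       0
0  1  0  0        0           0              1                  0                         1                            0                     0       1
0  1  0  1        1           1              0                  0                         0                            1                     1       1
0  1  1  0        0           0              1                  1                         1                            0                     0       1
0  1  1  1        1           1              0                  0                         0                            1                     1       1
1  0  0  0        1           0              1                  0                         1                            0                     1       0
1  0  0  1        1           0              1                  0                         0                            1                     1       1
1  0  1  0        1           0              1                  1                         1                            0                     1       0
1  0  1  1        1           0              1                  1                         1                            0                     1       0
1  1  0  0        1           1              0                  0                         1                            0                     1       0
1  1  0  1        1           1              0                  0                         0                            1                     1       1
1  1  1  0        1           1              0                  0                         1                            0                     1       0
1  1  1  1        1           1              0                  0                         0                            1                     1       1
The formula is true on 10 of the 16 rows.

10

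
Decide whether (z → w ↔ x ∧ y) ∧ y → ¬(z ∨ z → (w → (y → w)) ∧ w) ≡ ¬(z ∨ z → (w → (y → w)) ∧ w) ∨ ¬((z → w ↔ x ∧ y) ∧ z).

not equivalent

x | y | z | w | φ | ψ
- | - | - | - | - | -
1 | 1 | 1 | 1 | 0 | 0
1 | 1 | 1 | 0 | 1 | 1
1 | 1 | 0 | 1 | 0 | 1
1 | 1 | 0 | 0 | 0 | 1
1 | 0 | 1 | 1 | 1 | 1
1 | 0 | 1 | 0 | 1 | 1
1 | 0 | 0 | 1 | 1 | 1
1 | 0 | 0 | 0 | 1 | 1
0 | 1 | 1 | 1 | 1 | 1
0 | 1 | 1 | 0 | 1 | 1
0 | 1 | 0 | 1 | 1 | 1
0 | 1 | 0 | 0 | 1 | 1
0 | 0 | 1 | 1 | 1 | 1
0 | 0 | 1 | 0 | 1 | 1
0 | 0 | 0 | 1 | 1 | 1
0 | 0 | 0 | 0 | 1 | 1
The columns differ at x=1, y=1, z=0, w=1 (φ=0, ψ=1), so they are not equivalent.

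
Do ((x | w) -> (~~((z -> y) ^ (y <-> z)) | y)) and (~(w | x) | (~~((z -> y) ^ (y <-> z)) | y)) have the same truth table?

equivalent

x | y | z | w | φ | ψ
- | - | - | - | - | -
T | T | T | T | T | T
T | T | T | F | T | T
T | T | F | T | T | T
T | T | F | F | T | T
T | F | T | T | F | F
T | F | T | F | F | F
T | F | F | T | F | F
T | F | F | F | F | F
F | T | T | T | T | T
F | T | T | F | T | T
F | T | F | T | T | T
F | T | F | F | T | T
F | F | T | T | F | F
F | F | T | F | T | T
F | F | F | T | F | F
F | F | F | F | T | T
The columns for φ and ψ agree on every row, so they are logically equivalent.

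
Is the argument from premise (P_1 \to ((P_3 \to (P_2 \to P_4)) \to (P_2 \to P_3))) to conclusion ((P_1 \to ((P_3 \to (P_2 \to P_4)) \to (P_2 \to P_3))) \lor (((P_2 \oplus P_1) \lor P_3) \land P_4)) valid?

P_1  P_2  P_3  P_4  |  φ  ψ
 T    T    T    T   |  T  T
 T    T    T    F   |  T  T
 T    T    F    T   |  F  F
 T    T    F    F   |  F  F
 T    F    T    T   |  T  T
 T    F    T    F   |  T  T
 T    F    F    T   |  T  T
 T    F    F    F   |  T  T
 F    T    T    T   |  T  T
 F    T    T    F   |  T  T
 F    T    F    T   |  T  T
 F    T    F    F   |  T  T
 F    F    T    T   |  T  T
 F    F    T    F   |  T  T
 F    F    F    T   |  T  T
 F    F    F    F   |  T  T
In every row where φ is true, ψ is also true, so φ ⊨ ψ.

yes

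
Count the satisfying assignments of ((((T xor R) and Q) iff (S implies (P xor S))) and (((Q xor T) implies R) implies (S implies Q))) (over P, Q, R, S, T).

P  Q  R  S  T  |  φ
1  1  1  1  1  |  1
1  1  1  1  0  |  0
1  1  1  0  1  |  0
1  1  1  0  0  |  1
1  1  0  1  1  |  0
1  1  0  1  0  |  1
1  1  0  0  1  |  1
1  1  0  0  0  |  0
1  0  1  1  1  |  0
1  0  1  1  0  |  0
1  0  1  0  1  |  0
1  0  1  0  0  |  0
1  0  0  1  1  |  1
1  0  0  1  0  |  0
1  0  0  0  1  |  0
1  0  0  0  0  |  0
0  1  1  1  1  |  0
0  1  1  1  0  |  1
0  1  1  0  1  |  0
0  1  1  0  0  |  1
0  1  0  1  1  |  1
0  1  0  1  0  |  0
0  1  0  0  1  |  1
0  1  0  0  0  |  0
0  0  1  1  1  |  0
0  0  1  1  0  |  0
0  0  1  0  1  |  0
0  0  1  0  0  |  0
0  0  0  1  1  |  0
0  0  0  1  0  |  0
0  0  0  0  1  |  0
0  0  0  0  0  |  0
The formula is true on 9 of the 32 rows.

9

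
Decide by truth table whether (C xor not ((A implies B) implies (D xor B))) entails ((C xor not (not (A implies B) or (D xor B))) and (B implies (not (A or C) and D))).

no

A | B | C | D | φ | ψ
- | - | - | - | - | -
1 | 1 | 1 | 1 | 0 | 0
1 | 1 | 1 | 0 | 1 | 0
1 | 1 | 0 | 1 | 1 | 0
1 | 1 | 0 | 0 | 0 | 0
1 | 0 | 1 | 1 | 1 | 1
1 | 0 | 1 | 0 | 1 | 1
1 | 0 | 0 | 1 | 0 | 0
1 | 0 | 0 | 0 | 0 | 0
0 | 1 | 1 | 1 | 0 | 0
0 | 1 | 1 | 0 | 1 | 0
0 | 1 | 0 | 1 | 1 | 1
0 | 1 | 0 | 0 | 0 | 0
0 | 0 | 1 | 1 | 1 | 1
0 | 0 | 1 | 0 | 0 | 0
0 | 0 | 0 | 1 | 0 | 0
0 | 0 | 0 | 0 | 1 | 1
At A=1, B=1, C=1, D=0 we have φ true but ψ false, so φ does not entail ψ.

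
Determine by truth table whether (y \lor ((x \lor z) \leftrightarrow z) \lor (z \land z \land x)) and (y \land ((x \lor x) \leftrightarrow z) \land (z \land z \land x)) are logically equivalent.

x | y | z | φ | ψ
- | - | - | - | -
T | T | T | T | T
T | T | F | T | F
T | F | T | T | F
T | F | F | F | F
F | T | T | T | F
F | T | F | T | F
F | F | T | T | F
F | F | F | T | F
The columns differ at x=T, y=T, z=F (φ=T, ψ=F), so they are not equivalent.

not equivalent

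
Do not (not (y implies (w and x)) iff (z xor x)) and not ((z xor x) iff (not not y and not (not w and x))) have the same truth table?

not equivalent

x  y  z  w  |  φ  ψ
T  T  T  T  |  F  T
T  T  T  F  |  T  F
T  T  F  T  |  T  F
T  T  F  F  |  F  T
T  F  T  T  |  F  F
T  F  T  F  |  F  F
T  F  F  T  |  T  T
T  F  F  F  |  T  T
F  T  T  T  |  F  F
F  T  T  F  |  F  F
F  T  F  T  |  T  T
F  T  F  F  |  T  T
F  F  T  T  |  T  T
F  F  T  F  |  T  T
F  F  F  T  |  F  F
F  F  F  F  |  F  F
The columns differ at x=T, y=T, z=T, w=T (φ=F, ψ=T), so they are not equivalent.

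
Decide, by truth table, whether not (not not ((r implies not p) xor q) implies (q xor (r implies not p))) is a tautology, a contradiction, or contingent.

contradiction

p | q | r | φ
- | - | - | -
T | T | T | F
T | T | F | F
T | F | T | F
T | F | F | F
F | T | T | F
F | T | F | F
F | F | T | F
F | F | F | F
Every row is F, so the formula is a contradiction.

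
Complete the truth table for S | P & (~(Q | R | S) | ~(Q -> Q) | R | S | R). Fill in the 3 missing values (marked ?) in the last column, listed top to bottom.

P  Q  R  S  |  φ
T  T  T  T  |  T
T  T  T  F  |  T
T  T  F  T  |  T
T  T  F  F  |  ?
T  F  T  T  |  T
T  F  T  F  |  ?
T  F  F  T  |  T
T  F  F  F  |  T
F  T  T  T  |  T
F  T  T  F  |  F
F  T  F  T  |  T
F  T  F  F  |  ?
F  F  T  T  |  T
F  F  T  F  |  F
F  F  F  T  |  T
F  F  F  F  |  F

F, T, F

Row P=T, Q=T, R=F, S=F: (P & (~(Q | R | S) | ~(Q -> Q) | R | S | R)) = F, so the formula = F.
Row P=T, Q=F, R=T, S=F: (P & (~(Q | R | S) | ~(Q -> Q) | R | S | R)) = T, so the formula = T.
Row P=F, Q=T, R=F, S=F: (P & (~(Q | R | S) | ~(Q -> Q) | R | S | R)) = F, so the formula = F.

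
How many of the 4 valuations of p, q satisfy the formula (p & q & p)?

p  q  |  (p & q & p)
T  T  |       T     
T  F  |       F     
F  T  |       F     
F  F  |       F     
The formula is true on 1 of the 4 rows.

1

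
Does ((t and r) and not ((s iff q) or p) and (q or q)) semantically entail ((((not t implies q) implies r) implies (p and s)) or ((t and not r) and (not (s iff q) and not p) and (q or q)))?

p | q | r | s | t || φ | ψ
1 | 1 | 1 | 1 | 1 || 0 | 1
1 | 1 | 1 | 1 | 0 || 0 | 1
1 | 1 | 1 | 0 | 1 || 0 | 0
1 | 1 | 1 | 0 | 0 || 0 | 0
1 | 1 | 0 | 1 | 1 || 0 | 1
1 | 1 | 0 | 1 | 0 || 0 | 1
1 | 1 | 0 | 0 | 1 || 0 | 1
1 | 1 | 0 | 0 | 0 || 0 | 1
1 | 0 | 1 | 1 | 1 || 0 | 1
1 | 0 | 1 | 1 | 0 || 0 | 1
1 | 0 | 1 | 0 | 1 || 0 | 0
1 | 0 | 1 | 0 | 0 || 0 | 0
1 | 0 | 0 | 1 | 1 || 0 | 1
1 | 0 | 0 | 1 | 0 || 0 | 1
1 | 0 | 0 | 0 | 1 || 0 | 1
1 | 0 | 0 | 0 | 0 || 0 | 0
0 | 1 | 1 | 1 | 1 || 0 | 0
0 | 1 | 1 | 1 | 0 || 0 | 0
0 | 1 | 1 | 0 | 1 || 1 | 0
0 | 1 | 1 | 0 | 0 || 0 | 0
0 | 1 | 0 | 1 | 1 || 0 | 1
0 | 1 | 0 | 1 | 0 || 0 | 1
0 | 1 | 0 | 0 | 1 || 0 | 1
0 | 1 | 0 | 0 | 0 || 0 | 1
0 | 0 | 1 | 1 | 1 || 0 | 0
0 | 0 | 1 | 1 | 0 || 0 | 0
0 | 0 | 1 | 0 | 1 || 0 | 0
0 | 0 | 1 | 0 | 0 || 0 | 0
0 | 0 | 0 | 1 | 1 || 0 | 1
0 | 0 | 0 | 1 | 0 || 0 | 0
0 | 0 | 0 | 0 | 1 || 0 | 1
0 | 0 | 0 | 0 | 0 || 0 | 0
At p=0, q=1, r=1, s=0, t=1 we have φ true but ψ false, so φ does not entail ψ.

no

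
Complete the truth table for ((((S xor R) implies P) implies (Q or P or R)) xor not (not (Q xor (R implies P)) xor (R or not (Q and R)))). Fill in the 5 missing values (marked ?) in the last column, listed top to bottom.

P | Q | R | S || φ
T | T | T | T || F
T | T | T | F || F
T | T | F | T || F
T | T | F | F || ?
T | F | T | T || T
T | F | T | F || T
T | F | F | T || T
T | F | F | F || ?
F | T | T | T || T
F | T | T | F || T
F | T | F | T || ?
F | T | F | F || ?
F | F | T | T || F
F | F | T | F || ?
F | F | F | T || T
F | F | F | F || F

Row P=T, Q=T, R=F, S=F: (((S xor R) implies P) implies (Q or P or R)) = T, not (not (Q xor (R implies P)) xor (R or not (Q and R))) = T, so the formula = F.
Row P=T, Q=F, R=F, S=F: (((S xor R) implies P) implies (Q or P or R)) = T, not (not (Q xor (R implies P)) xor (R or not (Q and R))) = F, so the formula = T.
Row P=F, Q=T, R=F, S=T: (((S xor R) implies P) implies (Q or P or R)) = T, not (not (Q xor (R implies P)) xor (R or not (Q and R))) = T, so the formula = F.
Row P=F, Q=T, R=F, S=F: (((S xor R) implies P) implies (Q or P or R)) = T, not (not (Q xor (R implies P)) xor (R or not (Q and R))) = T, so the formula = F.
Row P=F, Q=F, R=T, S=F: (((S xor R) implies P) implies (Q or P or R)) = T, not (not (Q xor (R implies P)) xor (R or not (Q and R))) = T, so the formula = F.

F, T, F, F, F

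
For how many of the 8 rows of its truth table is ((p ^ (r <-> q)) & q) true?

p  q  r  |  ((p ^ (r <-> q)) & q)
0  0  0  |            0          
0  0  1  |            0          
0  1  0  |            0          
0  1  1  |            1          
1  0  0  |            0          
1  0  1  |            0          
1  1  0  |            1          
1  1  1  |            0          
The formula is true on 2 of the 8 rows.

2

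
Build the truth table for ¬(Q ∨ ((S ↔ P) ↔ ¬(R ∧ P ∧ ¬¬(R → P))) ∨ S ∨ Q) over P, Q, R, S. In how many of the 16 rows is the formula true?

1

P | Q | R | S || (S ↔ P) | (R → P) | ¬(R → P) | ¬¬(R → P) | (P ∧ ¬¬(R → P)) | (R ∧ (P ∧ ¬¬(R → P))) | ¬(R ∧ (P ∧ ¬¬(R → P))) | φ
0 | 0 | 0 | 0 ||    1    |    1    |    0     |     1     |        0        |           0           |           1            | 0
0 | 0 | 0 | 1 ||    0    |    1    |    0     |     1     |        0        |           0           |           1            | 0
0 | 0 | 1 | 0 ||    1    |    0    |    1     |     0     |        0        |           0           |           1            | 0
0 | 0 | 1 | 1 ||    0    |    0    |    1     |     0     |        0        |           0           |           1            | 0
0 | 1 | 0 | 0 ||    1    |    1    |    0     |     1     |        0        |           0           |           1            | 0
0 | 1 | 0 | 1 ||    0    |    1    |    0     |     1     |        0        |           0           |           1            | 0
0 | 1 | 1 | 0 ||    1    |    0    |    1     |     0     |        0        |           0           |           1            | 0
0 | 1 | 1 | 1 ||    0    |    0    |    1     |     0     |        0        |           0           |           1            | 0
1 | 0 | 0 | 0 ||    0    |    1    |    0     |     1     |        1        |           0           |           1            | 1
1 | 0 | 0 | 1 ||    1    |    1    |    0     |     1     |        1        |           0           |           1            | 0
1 | 0 | 1 | 0 ||    0    |    1    |    0     |     1     |        1        |           1           |           0            | 0
1 | 0 | 1 | 1 ||    1    |    1    |    0     |     1     |        1        |           1           |           0            | 0
1 | 1 | 0 | 0 ||    0    |    1    |    0     |     1     |        1        |           0           |           1            | 0
1 | 1 | 0 | 1 ||    1    |    1    |    0     |     1     |        1        |           0           |           1            | 0
1 | 1 | 1 | 0 ||    0    |    1    |    0     |     1     |        1        |           1           |           0            | 0
1 | 1 | 1 | 1 ||    1    |    1    |    0     |     1     |        1        |           1           |           0            | 0
The formula is true on 1 of the 16 rows.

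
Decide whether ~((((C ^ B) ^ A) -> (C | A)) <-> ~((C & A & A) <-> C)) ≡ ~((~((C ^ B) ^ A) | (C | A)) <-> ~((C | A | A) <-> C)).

A  B  C  |  φ  ψ
F  F  F  |  T  T
F  F  T  |  F  T
F  T  F  |  F  F
F  T  T  |  F  T
T  F  F  |  T  F
T  F  T  |  T  T
T  T  F  |  T  F
T  T  T  |  T  T
The columns differ at A=F, B=F, C=T (φ=F, ψ=T), so they are not equivalent.

not equivalent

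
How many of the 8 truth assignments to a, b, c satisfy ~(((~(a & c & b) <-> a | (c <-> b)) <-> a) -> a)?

2

  a      b      c       (a & c & b)  ~(a & c & b)  (c <-> b)  (a | (c <-> b))    φ  
False  False  False        False         True         True          True       False
False  False   True        False         True        False         False        True
False   True  False        False         True        False         False        True
False   True   True        False         True         True          True       False
 True  False  False        False         True         True          True       False
 True  False   True        False         True        False          True       False
 True   True  False        False         True        False          True       False
 True   True   True         True        False         True          True       False
The formula is true on 2 of the 8 rows.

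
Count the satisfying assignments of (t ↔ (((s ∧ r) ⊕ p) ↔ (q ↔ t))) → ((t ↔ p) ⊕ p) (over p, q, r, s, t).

24

p  q  r  s  t  |  φ
F  F  F  F  F  |  T
F  F  F  F  T  |  F
F  F  F  T  F  |  T
F  F  F  T  T  |  F
F  F  T  F  F  |  T
F  F  T  F  T  |  F
F  F  T  T  F  |  T
F  F  T  T  T  |  T
F  T  F  F  F  |  T
F  T  F  F  T  |  T
F  T  F  T  F  |  T
F  T  F  T  T  |  T
F  T  T  F  F  |  T
F  T  T  F  T  |  T
F  T  T  T  F  |  T
F  T  T  T  T  |  F
T  F  F  F  F  |  T
T  F  F  F  T  |  T
T  F  F  T  F  |  T
T  F  F  T  T  |  T
T  F  T  F  F  |  T
T  F  T  F  T  |  T
T  F  T  T  F  |  T
T  F  T  T  T  |  F
T  T  F  F  F  |  T
T  T  F  F  T  |  F
T  T  F  T  F  |  T
T  T  F  T  T  |  F
T  T  T  F  F  |  T
T  T  T  F  T  |  F
T  T  T  T  F  |  T
T  T  T  T  T  |  T
The formula is true on 24 of the 32 rows.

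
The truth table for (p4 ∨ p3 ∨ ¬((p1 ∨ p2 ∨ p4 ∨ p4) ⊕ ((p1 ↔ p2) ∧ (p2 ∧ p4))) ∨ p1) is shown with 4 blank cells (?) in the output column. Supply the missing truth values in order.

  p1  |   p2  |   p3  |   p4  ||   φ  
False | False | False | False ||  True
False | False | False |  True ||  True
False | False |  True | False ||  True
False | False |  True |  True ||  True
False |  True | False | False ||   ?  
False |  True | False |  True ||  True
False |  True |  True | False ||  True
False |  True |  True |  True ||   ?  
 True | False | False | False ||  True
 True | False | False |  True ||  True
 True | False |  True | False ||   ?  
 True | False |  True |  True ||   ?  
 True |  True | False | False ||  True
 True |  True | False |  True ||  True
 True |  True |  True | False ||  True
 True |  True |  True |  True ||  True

Row p1=False, p2=True, p3=False, p4=False: ¬((p1 ∨ p2 ∨ p4 ∨ p4) ⊕ ((p1 ↔ p2) ∧ (p2 ∧ p4))) = False, so the formula = False.
Row p1=False, p2=True, p3=True, p4=True: ¬((p1 ∨ p2 ∨ p4 ∨ p4) ⊕ ((p1 ↔ p2) ∧ (p2 ∧ p4))) = False, so the formula = True.
Row p1=True, p2=False, p3=True, p4=False: ¬((p1 ∨ p2 ∨ p4 ∨ p4) ⊕ ((p1 ↔ p2) ∧ (p2 ∧ p4))) = False, so the formula = True.
Row p1=True, p2=False, p3=True, p4=True: ¬((p1 ∨ p2 ∨ p4 ∨ p4) ⊕ ((p1 ↔ p2) ∧ (p2 ∧ p4))) = False, so the formula = True.

False, True, True, True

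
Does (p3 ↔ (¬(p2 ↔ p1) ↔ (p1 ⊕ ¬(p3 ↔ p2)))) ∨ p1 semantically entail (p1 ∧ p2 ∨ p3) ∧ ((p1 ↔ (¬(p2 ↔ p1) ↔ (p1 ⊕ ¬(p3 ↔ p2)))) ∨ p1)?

p1 | p2 | p3 || φ | ψ
1  | 1  | 1  || 1 | 1
1  | 1  | 0  || 1 | 1
1  | 0  | 1  || 1 | 1
1  | 0  | 0  || 1 | 0
0  | 1  | 1  || 0 | 1
0  | 1  | 0  || 0 | 0
0  | 0  | 1  || 0 | 1
0  | 0  | 0  || 0 | 0
At p1=1, p2=0, p3=0 we have φ true but ψ false, so φ does not entail ψ.

no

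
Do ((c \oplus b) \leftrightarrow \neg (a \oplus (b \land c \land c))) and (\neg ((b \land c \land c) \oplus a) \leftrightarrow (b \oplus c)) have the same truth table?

equivalent

a | b | c | φ | ψ
- | - | - | - | -
F | F | F | F | F
F | F | T | T | T
F | T | F | T | T
F | T | T | T | T
T | F | F | T | T
T | F | T | F | F
T | T | F | F | F
T | T | T | F | F
The columns for φ and ψ agree on every row, so they are logically equivalent.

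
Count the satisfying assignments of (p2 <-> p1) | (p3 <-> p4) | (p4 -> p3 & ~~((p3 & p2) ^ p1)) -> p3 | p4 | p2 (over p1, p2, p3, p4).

p1  p2  p3  p4     (p2 <-> p1)  (p3 <-> p4)  (p3 & p2)  ((p3 & p2) ^ p1)  ~((p3 & p2) ^ p1)  ~~((p3 & p2) ^ p1)  (p3 & ~~((p3 & p2) ^ p1))  (p4 | p2)  (p3 | (p4 | p2))  φ
F   F   F   F           T            T           F             F                  T                  F                       F                  F             F          F
F   F   F   T           T            F           F             F                  T                  F                       F                  T             T          T
F   F   T   F           T            F           F             F                  T                  F                       F                  F             T          T
F   F   T   T           T            T           F             F                  T                  F                       F                  T             T          T
F   T   F   F           F            T           F             F                  T                  F                       F                  T             T          T
F   T   F   T           F            F           F             F                  T                  F                       F                  T             T          T
F   T   T   F           F            F           T             T                  F                  T                       T                  T             T          T
F   T   T   T           F            T           T             T                  F                  T                       T                  T             T          T
T   F   F   F           F            T           F             T                  F                  T                       F                  F             F          F
T   F   F   T           F            F           F             T                  F                  T                       F                  T             T          T
T   F   T   F           F            F           F             T                  F                  T                       T                  F             T          T
T   F   T   T           F            T           F             T                  F                  T                       T                  T             T          T
T   T   F   F           T            T           F             T                  F                  T                       F                  T             T          T
T   T   F   T           T            F           F             T                  F                  T                       F                  T             T          T
T   T   T   F           T            F           T             F                  T                  F                       F                  T             T          T
T   T   T   T           T            T           T             F                  T                  F                       F                  T             T          T
The formula is true on 14 of the 16 rows.

14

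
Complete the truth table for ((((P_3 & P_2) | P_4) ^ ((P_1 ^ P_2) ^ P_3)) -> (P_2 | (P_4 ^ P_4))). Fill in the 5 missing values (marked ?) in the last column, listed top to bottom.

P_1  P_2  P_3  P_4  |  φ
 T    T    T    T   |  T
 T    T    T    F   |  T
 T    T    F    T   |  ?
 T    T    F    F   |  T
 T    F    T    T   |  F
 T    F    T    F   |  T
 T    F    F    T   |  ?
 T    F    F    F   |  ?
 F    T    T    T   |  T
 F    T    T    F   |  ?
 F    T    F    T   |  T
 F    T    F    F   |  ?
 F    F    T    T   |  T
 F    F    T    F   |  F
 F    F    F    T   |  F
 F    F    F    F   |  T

Row P_1=T, P_2=T, P_3=F, P_4=T: (((P_3 & P_2) | P_4) ^ ((P_1 ^ P_2) ^ P_3)) = T, (P_2 | (P_4 ^ P_4)) = T, so the formula = T.
Row P_1=T, P_2=F, P_3=F, P_4=T: (((P_3 & P_2) | P_4) ^ ((P_1 ^ P_2) ^ P_3)) = F, (P_2 | (P_4 ^ P_4)) = F, so the formula = T.
Row P_1=T, P_2=F, P_3=F, P_4=F: (((P_3 & P_2) | P_4) ^ ((P_1 ^ P_2) ^ P_3)) = T, (P_2 | (P_4 ^ P_4)) = F, so the formula = F.
Row P_1=F, P_2=T, P_3=T, P_4=F: (((P_3 & P_2) | P_4) ^ ((P_1 ^ P_2) ^ P_3)) = T, (P_2 | (P_4 ^ P_4)) = T, so the formula = T.
Row P_1=F, P_2=T, P_3=F, P_4=F: (((P_3 & P_2) | P_4) ^ ((P_1 ^ P_2) ^ P_3)) = T, (P_2 | (P_4 ^ P_4)) = T, so the formula = T.

T, T, F, T, T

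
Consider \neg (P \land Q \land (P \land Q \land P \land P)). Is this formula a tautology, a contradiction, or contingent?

  P      Q    |  (P \land Q \land P \land P)    φ  
False  False  |             False              True
False   True  |             False              True
 True  False  |             False              True
 True   True  |              True             False
3 of 4 rows are True, so the formula is contingent.

contingent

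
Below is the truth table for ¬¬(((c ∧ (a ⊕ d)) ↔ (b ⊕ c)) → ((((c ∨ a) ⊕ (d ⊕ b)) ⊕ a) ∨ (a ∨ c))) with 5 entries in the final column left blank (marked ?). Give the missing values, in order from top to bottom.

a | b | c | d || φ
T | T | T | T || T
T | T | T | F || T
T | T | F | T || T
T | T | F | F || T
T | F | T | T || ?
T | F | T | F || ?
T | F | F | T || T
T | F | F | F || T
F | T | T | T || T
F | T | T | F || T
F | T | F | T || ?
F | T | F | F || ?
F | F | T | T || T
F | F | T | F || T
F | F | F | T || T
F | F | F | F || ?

T, T, T, T, F

Row a=T, b=F, c=T, d=T: (((c ∧ (a ⊕ d)) ↔ (b ⊕ c)) → ((((c ∨ a) ⊕ (d ⊕ b)) ⊕ a) ∨ (a ∨ c))) = T, ¬(((c ∧ (a ⊕ d)) ↔ (b ⊕ c)) → ((((c ∨ a) ⊕ (d ⊕ b)) ⊕ a) ∨ (a ∨ c))) = F, so the formula = T.
Row a=T, b=F, c=T, d=F: (((c ∧ (a ⊕ d)) ↔ (b ⊕ c)) → ((((c ∨ a) ⊕ (d ⊕ b)) ⊕ a) ∨ (a ∨ c))) = T, ¬(((c ∧ (a ⊕ d)) ↔ (b ⊕ c)) → ((((c ∨ a) ⊕ (d ⊕ b)) ⊕ a) ∨ (a ∨ c))) = F, so the formula = T.
Row a=F, b=T, c=F, d=T: (((c ∧ (a ⊕ d)) ↔ (b ⊕ c)) → ((((c ∨ a) ⊕ (d ⊕ b)) ⊕ a) ∨ (a ∨ c))) = T, ¬(((c ∧ (a ⊕ d)) ↔ (b ⊕ c)) → ((((c ∨ a) ⊕ (d ⊕ b)) ⊕ a) ∨ (a ∨ c))) = F, so the formula = T.
Row a=F, b=T, c=F, d=F: (((c ∧ (a ⊕ d)) ↔ (b ⊕ c)) → ((((c ∨ a) ⊕ (d ⊕ b)) ⊕ a) ∨ (a ∨ c))) = T, ¬(((c ∧ (a ⊕ d)) ↔ (b ⊕ c)) → ((((c ∨ a) ⊕ (d ⊕ b)) ⊕ a) ∨ (a ∨ c))) = F, so the formula = T.
Row a=F, b=F, c=F, d=F: (((c ∧ (a ⊕ d)) ↔ (b ⊕ c)) → ((((c ∨ a) ⊕ (d ⊕ b)) ⊕ a) ∨ (a ∨ c))) = F, ¬(((c ∧ (a ⊕ d)) ↔ (b ⊕ c)) → ((((c ∨ a) ⊕ (d ⊕ b)) ⊕ a) ∨ (a ∨ c))) = T, so the formula = F.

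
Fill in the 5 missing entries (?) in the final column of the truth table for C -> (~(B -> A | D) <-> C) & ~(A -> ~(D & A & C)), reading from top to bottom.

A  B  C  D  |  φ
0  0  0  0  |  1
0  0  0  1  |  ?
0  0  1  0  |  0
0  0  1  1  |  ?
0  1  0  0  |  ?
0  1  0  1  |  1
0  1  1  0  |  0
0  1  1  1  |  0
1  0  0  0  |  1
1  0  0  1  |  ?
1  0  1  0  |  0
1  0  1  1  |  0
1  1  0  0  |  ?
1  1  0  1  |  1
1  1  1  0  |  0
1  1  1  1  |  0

1, 0, 1, 1, 1

Row A=0, B=0, C=0, D=1: ((~(B -> A | D) <-> C) & ~(A -> ~(D & A & C))) = 0, so the formula = 1.
Row A=0, B=0, C=1, D=1: ((~(B -> A | D) <-> C) & ~(A -> ~(D & A & C))) = 0, so the formula = 0.
Row A=0, B=1, C=0, D=0: ((~(B -> A | D) <-> C) & ~(A -> ~(D & A & C))) = 0, so the formula = 1.
Row A=1, B=0, C=0, D=1: ((~(B -> A | D) <-> C) & ~(A -> ~(D & A & C))) = 0, so the formula = 1.
Row A=1, B=1, C=0, D=0: ((~(B -> A | D) <-> C) & ~(A -> ~(D & A & C))) = 0, so the formula = 1.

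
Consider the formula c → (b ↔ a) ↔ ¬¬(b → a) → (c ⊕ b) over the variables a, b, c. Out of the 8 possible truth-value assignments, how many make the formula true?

a | b | c | (b ↔ a) | (c → (b ↔ a)) | (b → a) | ¬(b → a) | ¬¬(b → a) | (c ⊕ b) | (¬¬(b → a) → (c ⊕ b)) | φ
- | - | - | ------- | ------------- | ------- | -------- | --------- | ------- | --------------------- | -
1 | 1 | 1 |    1    |       1       |    1    |    0     |     1     |    0    |           0           | 0
1 | 1 | 0 |    1    |       1       |    1    |    0     |     1     |    1    |           1           | 1
1 | 0 | 1 |    0    |       0       |    1    |    0     |     1     |    1    |           1           | 0
1 | 0 | 0 |    0    |       1       |    1    |    0     |     1     |    0    |           0           | 0
0 | 1 | 1 |    0    |       0       |    0    |    1     |     0     |    0    |           1           | 0
0 | 1 | 0 |    0    |       1       |    0    |    1     |     0     |    1    |           1           | 1
0 | 0 | 1 |    1    |       1       |    1    |    0     |     1     |    1    |           1           | 1
0 | 0 | 0 |    1    |       1       |    1    |    0     |     1     |    0    |           0           | 0
The formula is true on 3 of the 8 rows.

3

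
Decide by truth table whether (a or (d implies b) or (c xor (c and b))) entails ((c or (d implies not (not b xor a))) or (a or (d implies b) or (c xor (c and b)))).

a | b | c | d || φ | ψ
F | F | F | F || T | T
F | F | F | T || F | F
F | F | T | F || T | T
F | F | T | T || T | T
F | T | F | F || T | T
F | T | F | T || T | T
F | T | T | F || T | T
F | T | T | T || T | T
T | F | F | F || T | T
T | F | F | T || T | T
T | F | T | F || T | T
T | F | T | T || T | T
T | T | F | F || T | T
T | T | F | T || T | T
T | T | T | F || T | T
T | T | T | T || T | T
In every row where φ is true, ψ is also true, so φ ⊨ ψ.

yes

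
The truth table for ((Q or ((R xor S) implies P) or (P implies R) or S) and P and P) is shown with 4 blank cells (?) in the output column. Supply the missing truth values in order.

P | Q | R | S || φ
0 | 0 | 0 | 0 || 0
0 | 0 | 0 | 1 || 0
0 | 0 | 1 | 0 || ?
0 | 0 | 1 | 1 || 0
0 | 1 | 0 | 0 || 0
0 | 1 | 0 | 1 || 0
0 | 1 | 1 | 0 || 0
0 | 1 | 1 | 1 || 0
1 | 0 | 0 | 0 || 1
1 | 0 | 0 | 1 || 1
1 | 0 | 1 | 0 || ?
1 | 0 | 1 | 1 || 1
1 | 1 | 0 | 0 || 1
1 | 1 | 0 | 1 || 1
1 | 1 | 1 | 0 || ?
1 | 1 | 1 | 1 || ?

0, 1, 1, 1

Row P=0, Q=0, R=1, S=0: (Q or ((R xor S) implies P) or (P implies R) or S) = 1, so the formula = 0.
Row P=1, Q=0, R=1, S=0: (Q or ((R xor S) implies P) or (P implies R) or S) = 1, so the formula = 1.
Row P=1, Q=1, R=1, S=0: (Q or ((R xor S) implies P) or (P implies R) or S) = 1, so the formula = 1.
Row P=1, Q=1, R=1, S=1: (Q or ((R xor S) implies P) or (P implies R) or S) = 1, so the formula = 1.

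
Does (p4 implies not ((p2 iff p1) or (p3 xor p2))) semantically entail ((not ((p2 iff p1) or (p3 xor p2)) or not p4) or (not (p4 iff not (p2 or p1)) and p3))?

p1 | p2 | p3 | p4 || φ | ψ
1  | 1  | 1  | 1  || 0 | 1
1  | 1  | 1  | 0  || 1 | 1
1  | 1  | 0  | 1  || 0 | 0
1  | 1  | 0  | 0  || 1 | 1
1  | 0  | 1  | 1  || 0 | 1
1  | 0  | 1  | 0  || 1 | 1
1  | 0  | 0  | 1  || 1 | 1
1  | 0  | 0  | 0  || 1 | 1
0  | 1  | 1  | 1  || 1 | 1
0  | 1  | 1  | 0  || 1 | 1
0  | 1  | 0  | 1  || 0 | 0
0  | 1  | 0  | 0  || 1 | 1
0  | 0  | 1  | 1  || 0 | 0
0  | 0  | 1  | 0  || 1 | 1
0  | 0  | 0  | 1  || 0 | 0
0  | 0  | 0  | 0  || 1 | 1
In every row where φ is true, ψ is also true, so φ ⊨ ψ.

yes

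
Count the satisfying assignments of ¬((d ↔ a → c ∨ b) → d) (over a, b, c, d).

1

a | b | c | d | (c ∨ b) | (a → (c ∨ b)) | (d ↔ (a → (c ∨ b))) | ((d ↔ (a → (c ∨ b))) → d) | ¬((d ↔ (a → (c ∨ b))) → d)
- | - | - | - | ------- | ------------- | ------------------- | ------------------------- | --------------------------
T | T | T | T |    T    |       T       |          T          |             T             |             F             
T | T | T | F |    T    |       T       |          F          |             T             |             F             
T | T | F | T |    T    |       T       |          T          |             T             |             F             
T | T | F | F |    T    |       T       |          F          |             T             |             F             
T | F | T | T |    T    |       T       |          T          |             T             |             F             
T | F | T | F |    T    |       T       |          F          |             T             |             F             
T | F | F | T |    F    |       F       |          F          |             T             |             F             
T | F | F | F |    F    |       F       |          T          |             F             |             T             
F | T | T | T |    T    |       T       |          T          |             T             |             F             
F | T | T | F |    T    |       T       |          F          |             T             |             F             
F | T | F | T |    T    |       T       |          T          |             T             |             F             
F | T | F | F |    T    |       T       |          F          |             T             |             F             
F | F | T | T |    T    |       T       |          T          |             T             |             F             
F | F | T | F |    T    |       T       |          F          |             T             |             F             
F | F | F | T |    F    |       T       |          T          |             T             |             F             
F | F | F | F |    F    |       T       |          F          |             T             |             F             
The formula is true on 1 of the 16 rows.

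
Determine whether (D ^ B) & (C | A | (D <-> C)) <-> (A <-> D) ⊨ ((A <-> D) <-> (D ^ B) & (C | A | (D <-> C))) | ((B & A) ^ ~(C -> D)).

yes

A  B  C  D  |  φ  ψ
F  F  F  F  |  F  F
F  F  F  T  |  T  T
F  F  T  F  |  F  T
F  F  T  T  |  F  F
F  T  F  F  |  T  T
F  T  F  T  |  T  T
F  T  T  F  |  T  T
F  T  T  T  |  T  T
T  F  F  F  |  T  T
T  F  F  T  |  T  T
T  F  T  F  |  T  T
T  F  T  T  |  T  T
T  T  F  F  |  F  T
T  T  F  T  |  F  T
T  T  T  F  |  F  F
T  T  T  T  |  F  T
In every row where φ is true, ψ is also true, so φ ⊨ ψ.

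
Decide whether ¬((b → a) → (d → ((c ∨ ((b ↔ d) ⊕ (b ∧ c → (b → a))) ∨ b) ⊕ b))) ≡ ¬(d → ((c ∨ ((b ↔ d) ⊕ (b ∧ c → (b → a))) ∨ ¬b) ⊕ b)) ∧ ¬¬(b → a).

not equivalent

a  b  c  d  |  φ  ψ
F  F  F  F  |  F  F
F  F  F  T  |  F  F
F  F  T  F  |  F  F
F  F  T  T  |  F  F
F  T  F  F  |  F  F
F  T  F  T  |  F  F
F  T  T  F  |  F  F
F  T  T  T  |  F  F
T  F  F  F  |  F  F
T  F  F  T  |  F  F
T  F  T  F  |  F  F
T  F  T  T  |  F  F
T  T  F  F  |  F  F
T  T  F  T  |  T  F
T  T  T  F  |  F  F
T  T  T  T  |  T  T
The columns differ at a=T, b=T, c=F, d=T (φ=T, ψ=F), so they are not equivalent.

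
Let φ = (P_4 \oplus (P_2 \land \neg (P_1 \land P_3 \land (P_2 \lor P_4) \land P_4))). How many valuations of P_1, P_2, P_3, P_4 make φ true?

 P_1    P_2    P_3    P_4   |  (P_2 \lor P_4)    φ  
 True   True   True   True  |       True        True
 True   True   True  False  |       True        True
 True   True  False   True  |       True       False
 True   True  False  False  |       True        True
 True  False   True   True  |       True        True
 True  False   True  False  |      False       False
 True  False  False   True  |       True        True
 True  False  False  False  |      False       False
False   True   True   True  |       True       False
False   True   True  False  |       True        True
False   True  False   True  |       True       False
False   True  False  False  |       True        True
False  False   True   True  |       True        True
False  False   True  False  |      False       False
False  False  False   True  |       True        True
False  False  False  False  |      False       False
The formula is true on 9 of the 16 rows.

9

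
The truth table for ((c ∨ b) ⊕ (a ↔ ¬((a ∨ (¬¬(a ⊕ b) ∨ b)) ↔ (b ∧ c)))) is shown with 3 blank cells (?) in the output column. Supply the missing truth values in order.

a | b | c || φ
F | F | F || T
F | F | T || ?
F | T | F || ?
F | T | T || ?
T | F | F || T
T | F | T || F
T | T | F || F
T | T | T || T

F, T, F

Row a=F, b=F, c=T: (c ∨ b) = T, (a ↔ ¬((a ∨ (¬¬(a ⊕ b) ∨ b)) ↔ (b ∧ c))) = T, so the formula = F.
Row a=F, b=T, c=F: (c ∨ b) = T, (a ↔ ¬((a ∨ (¬¬(a ⊕ b) ∨ b)) ↔ (b ∧ c))) = F, so the formula = T.
Row a=F, b=T, c=T: (c ∨ b) = T, (a ↔ ¬((a ∨ (¬¬(a ⊕ b) ∨ b)) ↔ (b ∧ c))) = T, so the formula = F.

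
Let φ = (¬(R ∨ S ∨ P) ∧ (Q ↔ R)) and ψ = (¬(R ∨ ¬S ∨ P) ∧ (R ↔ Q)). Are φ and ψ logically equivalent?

P | Q | R | S || φ | ψ
T | T | T | T || F | F
T | T | T | F || F | F
T | T | F | T || F | F
T | T | F | F || F | F
T | F | T | T || F | F
T | F | T | F || F | F
T | F | F | T || F | F
T | F | F | F || F | F
F | T | T | T || F | F
F | T | T | F || F | F
F | T | F | T || F | F
F | T | F | F || F | F
F | F | T | T || F | F
F | F | T | F || F | F
F | F | F | T || F | T
F | F | F | F || T | F
The columns differ at P=F, Q=F, R=F, S=T (φ=F, ψ=T), so they are not equivalent.

not equivalent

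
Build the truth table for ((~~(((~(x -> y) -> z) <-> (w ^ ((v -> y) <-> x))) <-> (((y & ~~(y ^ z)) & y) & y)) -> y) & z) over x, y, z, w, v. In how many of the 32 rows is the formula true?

x | y | z | w | v || φ
T | T | T | T | T || T
T | T | T | T | F || T
T | T | T | F | T || T
T | T | T | F | F || T
T | T | F | T | T || F
T | T | F | T | F || F
T | T | F | F | T || F
T | T | F | F | F || F
T | F | T | T | T || T
T | F | T | T | F || F
T | F | T | F | T || F
T | F | T | F | F || T
T | F | F | T | T || F
T | F | F | T | F || F
T | F | F | F | T || F
T | F | F | F | F || F
F | T | T | T | T || T
F | T | T | T | F || T
F | T | T | F | T || T
F | T | T | F | F || T
F | T | F | T | T || F
F | T | F | T | F || F
F | T | F | F | T || F
F | T | F | F | F || F
F | F | T | T | T || F
F | F | T | T | F || T
F | F | T | F | T || T
F | F | T | F | F || F
F | F | F | T | T || F
F | F | F | T | F || F
F | F | F | F | T || F
F | F | F | F | F || F
The formula is true on 12 of the 32 rows.

12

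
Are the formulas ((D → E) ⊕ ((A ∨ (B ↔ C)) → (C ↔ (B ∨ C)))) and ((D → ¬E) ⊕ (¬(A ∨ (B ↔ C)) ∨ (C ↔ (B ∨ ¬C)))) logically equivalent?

not equivalent

  A      B      C      D      E    |    φ      ψ  
False  False  False  False  False  |  False   True
False  False  False  False   True  |  False   True
False  False  False   True  False  |   True   True
False  False  False   True   True  |  False  False
False  False   True  False  False  |  False  False
False  False   True  False   True  |  False  False
False  False   True   True  False  |   True  False
False  False   True   True   True  |  False   True
False   True  False  False  False  |  False  False
False   True  False  False   True  |  False  False
False   True  False   True  False  |   True  False
False   True  False   True   True  |  False   True
False   True   True  False  False  |  False  False
False   True   True  False   True  |  False  False
False   True   True   True  False  |   True  False
False   True   True   True   True  |  False   True
 True  False  False  False  False  |  False   True
 True  False  False  False   True  |  False   True
 True  False  False   True  False  |   True   True
 True  False  False   True   True  |  False  False
 True  False   True  False  False  |  False   True
 True  False   True  False   True  |  False   True
 True  False   True   True  False  |   True   True
 True  False   True   True   True  |  False  False
 True   True  False  False  False  |   True   True
 True   True  False  False   True  |   True   True
 True   True  False   True  False  |  False   True
 True   True  False   True   True  |   True  False
 True   True   True  False  False  |  False  False
 True   True   True  False   True  |  False  False
 True   True   True   True  False  |   True  False
 True   True   True   True   True  |  False   True
The columns differ at A=False, B=False, C=False, D=False, E=False (φ=False, ψ=True), so they are not equivalent.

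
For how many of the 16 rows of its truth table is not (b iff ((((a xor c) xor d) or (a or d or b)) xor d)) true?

a | b | c | d || φ
0 | 0 | 0 | 0 || 0
0 | 0 | 0 | 1 || 0
0 | 0 | 1 | 0 || 1
0 | 0 | 1 | 1 || 0
0 | 1 | 0 | 0 || 0
0 | 1 | 0 | 1 || 1
0 | 1 | 1 | 0 || 0
0 | 1 | 1 | 1 || 1
1 | 0 | 0 | 0 || 1
1 | 0 | 0 | 1 || 0
1 | 0 | 1 | 0 || 1
1 | 0 | 1 | 1 || 0
1 | 1 | 0 | 0 || 0
1 | 1 | 0 | 1 || 1
1 | 1 | 1 | 0 || 0
1 | 1 | 1 | 1 || 1
The formula is true on 7 of the 16 rows.

7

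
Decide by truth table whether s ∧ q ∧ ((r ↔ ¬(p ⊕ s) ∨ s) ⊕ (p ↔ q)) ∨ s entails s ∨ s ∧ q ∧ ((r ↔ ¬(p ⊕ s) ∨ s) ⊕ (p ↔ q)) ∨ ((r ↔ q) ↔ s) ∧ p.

  p   |   q   |   r   |   s   ||   φ   |   ψ  
False | False | False | False || False | False
False | False | False |  True ||  True |  True
False | False |  True | False || False | False
False | False |  True |  True ||  True |  True
False |  True | False | False || False | False
False |  True | False |  True ||  True |  True
False |  True |  True | False || False | False
False |  True |  True |  True ||  True |  True
 True | False | False | False || False | False
 True | False | False |  True ||  True |  True
 True | False |  True | False || False |  True
 True | False |  True |  True ||  True |  True
 True |  True | False | False || False |  True
 True |  True | False |  True ||  True |  True
 True |  True |  True | False || False | False
 True |  True |  True |  True ||  True |  True
In every row where φ is true, ψ is also true, so φ ⊨ ψ.

yes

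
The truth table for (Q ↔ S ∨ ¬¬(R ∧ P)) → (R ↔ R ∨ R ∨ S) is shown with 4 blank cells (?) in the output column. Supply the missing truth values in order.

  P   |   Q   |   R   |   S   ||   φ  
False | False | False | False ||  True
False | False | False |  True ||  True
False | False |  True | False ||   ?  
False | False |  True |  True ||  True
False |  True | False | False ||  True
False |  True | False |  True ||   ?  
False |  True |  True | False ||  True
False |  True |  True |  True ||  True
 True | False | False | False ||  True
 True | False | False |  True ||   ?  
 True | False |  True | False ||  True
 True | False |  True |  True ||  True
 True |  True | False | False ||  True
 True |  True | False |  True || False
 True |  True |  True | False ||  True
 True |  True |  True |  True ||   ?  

True, False, True, True

Row P=False, Q=False, R=True, S=False: (Q ↔ S ∨ ¬¬(R ∧ P)) = True, (R ↔ R ∨ R ∨ S) = True, so the formula = True.
Row P=False, Q=True, R=False, S=True: (Q ↔ S ∨ ¬¬(R ∧ P)) = True, (R ↔ R ∨ R ∨ S) = False, so the formula = False.
Row P=True, Q=False, R=False, S=True: (Q ↔ S ∨ ¬¬(R ∧ P)) = False, (R ↔ R ∨ R ∨ S) = False, so the formula = True.
Row P=True, Q=True, R=True, S=True: (Q ↔ S ∨ ¬¬(R ∧ P)) = True, (R ↔ R ∨ R ∨ S) = True, so the formula = True.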